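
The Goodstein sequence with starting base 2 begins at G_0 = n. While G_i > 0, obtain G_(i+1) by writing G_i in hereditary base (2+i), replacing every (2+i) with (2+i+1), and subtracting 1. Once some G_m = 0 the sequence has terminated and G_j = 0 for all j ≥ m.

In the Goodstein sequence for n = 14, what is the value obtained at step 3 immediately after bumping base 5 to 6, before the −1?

[0] 14 ≡ 2^(2 + 1) + 2^2 + 2 (base 2). Lift 3: 111. −1: 110.
[1] 110 ≡ 3^(3 + 1) + 3^3 + 2 (base 3). Lift 4: 1282. −1: 1281.
[2] 1281 ≡ 4^(4 + 1) + 4^4 + 1 (base 4). Lift 5: 18751. −1: 18750.
[3] 18750 ≡ 5^(5 + 1) + 5^5 (base 5). Lift 6: 326592. −1: 326591.

326592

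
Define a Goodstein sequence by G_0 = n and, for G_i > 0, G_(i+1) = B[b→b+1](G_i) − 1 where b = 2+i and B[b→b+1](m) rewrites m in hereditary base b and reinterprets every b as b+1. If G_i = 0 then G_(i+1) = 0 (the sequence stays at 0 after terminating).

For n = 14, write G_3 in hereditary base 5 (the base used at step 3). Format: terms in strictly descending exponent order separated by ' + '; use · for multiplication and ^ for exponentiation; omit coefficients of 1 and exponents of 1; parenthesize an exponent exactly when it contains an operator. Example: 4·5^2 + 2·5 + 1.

5^(5 + 1) + 5^5

14 —HB2→ 2^(2 + 1) + 2^2 + 2 —bump→ 3^(3 + 1) + 3^3 + 3 = 111 —(−1)→ 110
110 —HB3→ 3^(3 + 1) + 3^3 + 2 —bump→ 4^(4 + 1) + 4^4 + 2 = 1282 —(−1)→ 1281
1281 —HB4→ 4^(4 + 1) + 4^4 + 1 —bump→ 5^(5 + 1) + 5^5 + 1 = 18751 —(−1)→ 18750
18750 —HB5→ 5^(5 + 1) + 5^5 —bump→ 6^(6 + 1) + 6^6 = 326592 —(−1)→ 326591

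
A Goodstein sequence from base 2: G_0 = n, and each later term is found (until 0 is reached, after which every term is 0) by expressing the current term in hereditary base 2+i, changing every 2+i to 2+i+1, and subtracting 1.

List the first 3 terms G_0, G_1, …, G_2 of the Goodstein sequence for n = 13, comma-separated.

13, 108, 1279

step 0: 13 = 2^(2 + 1) + 2^2 + 1; sub 3 for 2: 3^(3 + 1) + 3^3 + 1; = 109; G_1 = 109−1 = 108
step 1: 108 = 3^(3 + 1) + 3^3; sub 4 for 3: 4^(4 + 1) + 4^4; = 1280; G_2 = 1280−1 = 1279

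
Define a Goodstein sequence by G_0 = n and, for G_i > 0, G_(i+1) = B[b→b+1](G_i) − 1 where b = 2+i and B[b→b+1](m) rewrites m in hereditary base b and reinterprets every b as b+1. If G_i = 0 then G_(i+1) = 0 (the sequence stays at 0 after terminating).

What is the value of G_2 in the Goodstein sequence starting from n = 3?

[0] 3 ≡ 2 + 1 (base 2). Lift 3: 4. −1: 3.
[1] 3 ≡ 3 (base 3). Lift 4: 4. −1: 3.
[2] 3 ≡ 3 (base 4). Lift 5: 3. −1: 2.

3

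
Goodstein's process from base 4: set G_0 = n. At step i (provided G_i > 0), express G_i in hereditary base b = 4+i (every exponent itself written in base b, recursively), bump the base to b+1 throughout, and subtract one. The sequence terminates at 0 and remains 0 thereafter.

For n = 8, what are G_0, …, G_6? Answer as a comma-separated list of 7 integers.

8, 9, 9, 9, 9, 9, 9

G_0=8  [base 4] 2·4  →[4↦5]→  2·5 = 10  −1 ⇒ G_1=9
G_1=9  [base 5] 5 + 4  →[5↦6]→  6 + 4 = 10  −1 ⇒ G_2=9
G_2=9  [base 6] 6 + 3  →[6↦7]→  7 + 3 = 10  −1 ⇒ G_3=9
G_3=9  [base 7] 7 + 2  →[7↦8]→  8 + 2 = 10  −1 ⇒ G_4=9
G_4=9  [base 8] 8 + 1  →[8↦9]→  9 + 1 = 10  −1 ⇒ G_5=9
G_5=9  [base 9] 9  →[9↦10]→  10 = 10  −1 ⇒ G_6=9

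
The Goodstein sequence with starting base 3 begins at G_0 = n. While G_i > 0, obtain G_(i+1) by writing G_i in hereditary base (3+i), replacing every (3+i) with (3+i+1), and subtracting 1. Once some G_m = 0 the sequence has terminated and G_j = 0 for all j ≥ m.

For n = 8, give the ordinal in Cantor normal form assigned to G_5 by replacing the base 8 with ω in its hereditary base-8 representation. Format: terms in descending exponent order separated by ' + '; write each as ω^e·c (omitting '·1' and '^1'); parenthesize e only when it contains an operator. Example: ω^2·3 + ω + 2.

(0) 8|_3 = 2·3 + 2 ↦ 2·4 + 2|_4 = 10 ⇒ 9
(1) 9|_4 = 2·4 + 1 ↦ 2·5 + 1|_5 = 11 ⇒ 10
(2) 10|_5 = 2·5 ↦ 2·6|_6 = 12 ⇒ 11
(3) 11|_6 = 6 + 5 ↦ 7 + 5|_7 = 12 ⇒ 11
(4) 11|_7 = 7 + 4 ↦ 8 + 4|_8 = 12 ⇒ 11
(5) 11|_8 = 8 + 3 ↦ 9 + 3|_9 = 12 ⇒ 11

ω + 3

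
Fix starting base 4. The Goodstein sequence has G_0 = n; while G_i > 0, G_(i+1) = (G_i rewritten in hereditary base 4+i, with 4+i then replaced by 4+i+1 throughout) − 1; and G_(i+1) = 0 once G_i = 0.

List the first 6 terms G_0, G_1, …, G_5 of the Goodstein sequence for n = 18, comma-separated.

i=0: 18 = 4^2 + 2 (b=4); 4→5: 5^2 + 2 = 27; 27−1 = 26
i=1: 26 = 5^2 + 1 (b=5); 5→6: 6^2 + 1 = 37; 37−1 = 36
i=2: 36 = 6^2 (b=6); 6→7: 7^2 = 49; 49−1 = 48
i=3: 48 = 6·7 + 6 (b=7); 7→8: 6·8 + 6 = 54; 54−1 = 53
i=4: 53 = 6·8 + 5 (b=8); 8→9: 6·9 + 5 = 59; 59−1 = 58

18, 26, 36, 48, 53, 58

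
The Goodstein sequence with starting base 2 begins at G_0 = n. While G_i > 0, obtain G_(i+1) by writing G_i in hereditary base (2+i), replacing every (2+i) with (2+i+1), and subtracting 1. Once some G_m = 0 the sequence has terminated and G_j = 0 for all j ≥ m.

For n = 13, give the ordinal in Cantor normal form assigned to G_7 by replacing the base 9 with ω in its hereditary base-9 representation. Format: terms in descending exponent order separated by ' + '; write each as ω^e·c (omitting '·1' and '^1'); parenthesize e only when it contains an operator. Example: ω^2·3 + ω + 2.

13 —HB2→ 2^(2 + 1) + 2^2 + 1 —bump→ 3^(3 + 1) + 3^3 + 1 = 109 —(−1)→ 108
108 —HB3→ 3^(3 + 1) + 3^3 —bump→ 4^(4 + 1) + 4^4 = 1280 —(−1)→ 1279
1279 —HB4→ 4^(4 + 1) + 3·4^3 + 3·4^2 + 3·4 + 3 —bump→ 5^(5 + 1) + 3·5^3 + 3·5^2 + 3·5 + 3 = 16093 —(−1)→ 16092
16092 —HB5→ 5^(5 + 1) + 3·5^3 + 3·5^2 + 3·5 + 2 —bump→ 6^(6 + 1) + 3·6^3 + 3·6^2 + 3·6 + 2 = 280712 —(−1)→ 280711
280711 —HB6→ 6^(6 + 1) + 3·6^3 + 3·6^2 + 3·6 + 1 —bump→ 7^(7 + 1) + 3·7^3 + 3·7^2 + 3·7 + 1 = 5765999 —(−1)→ 5765998
5765998 —HB7→ 7^(7 + 1) + 3·7^3 + 3·7^2 + 3·7 —bump→ 8^(8 + 1) + 3·8^3 + 3·8^2 + 3·8 = 134219480 —(−1)→ 134219479
134219479 —HB8→ 8^(8 + 1) + 3·8^3 + 3·8^2 + 2·8 + 7 —bump→ 9^(9 + 1) + 3·9^3 + 3·9^2 + 2·9 + 7 = 3486786856 —(−1)→ 3486786855

ω^(ω + 1) + ω^3·3 + ω^2·3 + ω·2 + 6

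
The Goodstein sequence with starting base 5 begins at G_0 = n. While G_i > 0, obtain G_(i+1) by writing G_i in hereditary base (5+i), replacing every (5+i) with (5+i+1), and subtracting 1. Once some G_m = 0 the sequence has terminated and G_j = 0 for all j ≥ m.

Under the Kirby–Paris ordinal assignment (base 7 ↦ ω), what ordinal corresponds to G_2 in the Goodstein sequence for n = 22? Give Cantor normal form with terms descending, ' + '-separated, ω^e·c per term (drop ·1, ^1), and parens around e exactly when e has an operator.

ω·4

(0) 22|_5 = 4·5 + 2 ↦ 4·6 + 2|_6 = 26 ⇒ 25
(1) 25|_6 = 4·6 + 1 ↦ 4·7 + 1|_7 = 29 ⇒ 28
(2) 28|_7 = 4·7 ↦ 4·8|_8 = 32 ⇒ 31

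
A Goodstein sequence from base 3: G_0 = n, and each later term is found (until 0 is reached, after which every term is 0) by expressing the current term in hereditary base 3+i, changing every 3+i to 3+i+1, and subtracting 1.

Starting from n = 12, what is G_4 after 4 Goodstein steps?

49

12 —HB3→ 3^2 + 3 —bump→ 4^2 + 4 = 20 —(−1)→ 19
19 —HB4→ 4^2 + 3 —bump→ 5^2 + 3 = 28 —(−1)→ 27
27 —HB5→ 5^2 + 2 —bump→ 6^2 + 2 = 38 —(−1)→ 37
37 —HB6→ 6^2 + 1 —bump→ 7^2 + 1 = 50 —(−1)→ 49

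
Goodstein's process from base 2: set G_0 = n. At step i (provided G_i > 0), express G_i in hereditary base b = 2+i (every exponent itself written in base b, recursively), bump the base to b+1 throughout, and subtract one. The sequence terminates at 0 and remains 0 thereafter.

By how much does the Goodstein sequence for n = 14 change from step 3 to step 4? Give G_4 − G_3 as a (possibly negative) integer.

base 2: 14 = 2^(2 + 1) + 2^2 + 2; at 3: 3^(3 + 1) + 3^3 + 3 = 111; next = 110
base 3: 110 = 3^(3 + 1) + 3^3 + 2; at 4: 4^(4 + 1) + 4^4 + 2 = 1282; next = 1281
base 4: 1281 = 4^(4 + 1) + 4^4 + 1; at 5: 5^(5 + 1) + 5^5 + 1 = 18751; next = 18750
base 5: 18750 = 5^(5 + 1) + 5^5; at 6: 6^(6 + 1) + 6^6 = 326592; next = 326591

307841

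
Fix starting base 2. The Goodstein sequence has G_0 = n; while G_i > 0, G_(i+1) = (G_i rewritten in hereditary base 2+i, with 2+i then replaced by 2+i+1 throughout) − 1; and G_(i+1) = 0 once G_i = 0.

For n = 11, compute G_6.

134217727

11 —HB2→ 2^(2 + 1) + 2 + 1 —bump→ 3^(3 + 1) + 3 + 1 = 85 —(−1)→ 84
84 —HB3→ 3^(3 + 1) + 3 —bump→ 4^(4 + 1) + 4 = 1028 —(−1)→ 1027
1027 —HB4→ 4^(4 + 1) + 3 —bump→ 5^(5 + 1) + 3 = 15628 —(−1)→ 15627
15627 —HB5→ 5^(5 + 1) + 2 —bump→ 6^(6 + 1) + 2 = 279938 —(−1)→ 279937
279937 —HB6→ 6^(6 + 1) + 1 —bump→ 7^(7 + 1) + 1 = 5764802 —(−1)→ 5764801
5764801 —HB7→ 7^(7 + 1) —bump→ 8^(8 + 1) = 134217728 —(−1)→ 134217727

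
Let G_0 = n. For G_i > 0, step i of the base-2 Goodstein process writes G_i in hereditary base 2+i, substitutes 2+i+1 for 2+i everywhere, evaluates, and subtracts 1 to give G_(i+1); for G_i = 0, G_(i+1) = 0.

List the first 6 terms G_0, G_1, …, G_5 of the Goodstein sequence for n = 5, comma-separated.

5, 27, 255, 467, 775, 1197

i=0: 5 = 2^2 + 1 (b=2); 2→3: 3^3 + 1 = 28; 28−1 = 27
i=1: 27 = 3^3 (b=3); 3→4: 4^4 = 256; 256−1 = 255
i=2: 255 = 3·4^3 + 3·4^2 + 3·4 + 3 (b=4); 4→5: 3·5^3 + 3·5^2 + 3·5 + 3 = 468; 468−1 = 467
i=3: 467 = 3·5^3 + 3·5^2 + 3·5 + 2 (b=5); 5→6: 3·6^3 + 3·6^2 + 3·6 + 2 = 776; 776−1 = 775
i=4: 775 = 3·6^3 + 3·6^2 + 3·6 + 1 (b=6); 6→7: 3·7^3 + 3·7^2 + 3·7 + 1 = 1198; 1198−1 = 1197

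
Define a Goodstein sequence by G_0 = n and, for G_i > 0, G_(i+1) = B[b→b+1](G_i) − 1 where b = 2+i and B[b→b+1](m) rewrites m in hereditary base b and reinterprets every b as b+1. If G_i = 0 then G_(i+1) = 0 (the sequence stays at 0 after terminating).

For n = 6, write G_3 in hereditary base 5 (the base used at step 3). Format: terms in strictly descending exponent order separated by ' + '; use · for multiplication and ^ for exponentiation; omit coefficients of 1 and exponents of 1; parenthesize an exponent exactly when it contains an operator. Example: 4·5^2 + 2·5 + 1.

G_0 = 6. HB_2(6) = 2^2 + 2. Bump = 30. G_1 = 29.
G_1 = 29. HB_3(29) = 3^3 + 2. Bump = 258. G_2 = 257.
G_2 = 257. HB_4(257) = 4^4 + 1. Bump = 3126. G_3 = 3125.

5^5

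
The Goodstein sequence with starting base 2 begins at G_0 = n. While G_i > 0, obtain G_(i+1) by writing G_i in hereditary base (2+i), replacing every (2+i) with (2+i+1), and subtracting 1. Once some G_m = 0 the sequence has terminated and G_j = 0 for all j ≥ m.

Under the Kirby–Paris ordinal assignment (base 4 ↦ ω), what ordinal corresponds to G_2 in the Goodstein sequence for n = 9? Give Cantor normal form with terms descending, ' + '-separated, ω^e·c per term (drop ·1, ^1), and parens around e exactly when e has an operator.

(0) 9|_2 = 2^(2 + 1) + 1 ↦ 3^(3 + 1) + 1|_3 = 82 ⇒ 81
(1) 81|_3 = 3^(3 + 1) ↦ 4^(4 + 1)|_4 = 1024 ⇒ 1023

ω^ω·3 + ω^3·3 + ω^2·3 + ω·3 + 3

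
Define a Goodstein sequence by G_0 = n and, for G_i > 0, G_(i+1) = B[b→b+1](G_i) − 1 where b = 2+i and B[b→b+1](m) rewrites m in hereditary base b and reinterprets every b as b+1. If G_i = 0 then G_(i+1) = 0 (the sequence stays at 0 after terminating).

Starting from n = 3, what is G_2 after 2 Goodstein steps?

G_0=3  [base 2] 2 + 1  →[2↦3]→  3 + 1 = 4  −1 ⇒ G_1=3
G_1=3  [base 3] 3  →[3↦4]→  4 = 4  −1 ⇒ G_2=3
G_2=3  [base 4] 3  →[4↦5]→  3 = 3  −1 ⇒ G_3=2

3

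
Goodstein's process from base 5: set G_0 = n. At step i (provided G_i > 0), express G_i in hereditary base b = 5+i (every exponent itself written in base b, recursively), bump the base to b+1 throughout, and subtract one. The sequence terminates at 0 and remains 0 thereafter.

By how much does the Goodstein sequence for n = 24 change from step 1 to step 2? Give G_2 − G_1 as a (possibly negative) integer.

G_0 = 24. HB_5(24) = 4·5 + 4. Bump = 28. G_1 = 27.
G_1 = 27. HB_6(27) = 4·6 + 3. Bump = 31. G_2 = 30.

3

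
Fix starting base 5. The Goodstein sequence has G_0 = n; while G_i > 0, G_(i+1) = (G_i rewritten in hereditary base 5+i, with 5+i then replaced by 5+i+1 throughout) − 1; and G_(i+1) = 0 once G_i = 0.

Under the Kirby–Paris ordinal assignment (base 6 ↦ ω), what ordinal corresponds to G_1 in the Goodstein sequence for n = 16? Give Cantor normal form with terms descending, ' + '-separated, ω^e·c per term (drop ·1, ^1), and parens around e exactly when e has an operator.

[0] 16 ≡ 3·5 + 1 (base 5). Lift 6: 19. −1: 18.
[1] 18 ≡ 3·6 (base 6). Lift 7: 21. −1: 20.

ω·3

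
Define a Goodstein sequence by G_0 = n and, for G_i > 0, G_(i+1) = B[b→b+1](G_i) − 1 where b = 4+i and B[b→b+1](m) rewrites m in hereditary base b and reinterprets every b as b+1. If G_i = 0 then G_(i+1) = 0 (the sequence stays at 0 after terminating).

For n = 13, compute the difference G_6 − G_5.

base 4: 13 = 3·4 + 1; at 5: 3·5 + 1 = 16; next = 15
base 5: 15 = 3·5; at 6: 3·6 = 18; next = 17
base 6: 17 = 2·6 + 5; at 7: 2·7 + 5 = 19; next = 18
base 7: 18 = 2·7 + 4; at 8: 2·8 + 4 = 20; next = 19
base 8: 19 = 2·8 + 3; at 9: 2·9 + 3 = 21; next = 20
base 9: 20 = 2·9 + 2; at 10: 2·10 + 2 = 22; next = 21

1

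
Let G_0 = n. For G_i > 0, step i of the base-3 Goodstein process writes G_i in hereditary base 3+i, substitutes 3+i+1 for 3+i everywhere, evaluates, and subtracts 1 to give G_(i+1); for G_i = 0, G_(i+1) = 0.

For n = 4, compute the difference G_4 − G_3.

G_0=4  [base 3] 3 + 1  →[3↦4]→  4 + 1 = 5  −1 ⇒ G_1=4
G_1=4  [base 4] 4  →[4↦5]→  5 = 5  −1 ⇒ G_2=4
G_2=4  [base 5] 4  →[5↦6]→  4 = 4  −1 ⇒ G_3=3
G_3=3  [base 6] 3  →[6↦7]→  3 = 3  −1 ⇒ G_4=2

-1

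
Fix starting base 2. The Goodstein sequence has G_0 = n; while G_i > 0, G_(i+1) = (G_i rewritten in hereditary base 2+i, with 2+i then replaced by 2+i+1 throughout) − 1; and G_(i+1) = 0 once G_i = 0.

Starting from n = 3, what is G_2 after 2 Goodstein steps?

3

[0] 3 ≡ 2 + 1 (base 2). Lift 3: 4. −1: 3.
[1] 3 ≡ 3 (base 3). Lift 4: 4. −1: 3.
[2] 3 ≡ 3 (base 4). Lift 5: 3. −1: 2.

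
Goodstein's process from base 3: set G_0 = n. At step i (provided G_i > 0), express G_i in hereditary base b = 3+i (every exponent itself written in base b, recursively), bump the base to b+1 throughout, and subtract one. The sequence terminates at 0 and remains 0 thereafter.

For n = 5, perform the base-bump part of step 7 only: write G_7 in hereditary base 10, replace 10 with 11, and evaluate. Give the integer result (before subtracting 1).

1

G_0 = 5. HB_3(5) = 3 + 2. Bump = 6. G_1 = 5.
G_1 = 5. HB_4(5) = 4 + 1. Bump = 6. G_2 = 5.
G_2 = 5. HB_5(5) = 5. Bump = 6. G_3 = 5.
G_3 = 5. HB_6(5) = 5. Bump = 5. G_4 = 4.
G_4 = 4. HB_7(4) = 4. Bump = 4. G_5 = 3.
G_5 = 3. HB_8(3) = 3. Bump = 3. G_6 = 2.
G_6 = 2. HB_9(2) = 2. Bump = 2. G_7 = 1.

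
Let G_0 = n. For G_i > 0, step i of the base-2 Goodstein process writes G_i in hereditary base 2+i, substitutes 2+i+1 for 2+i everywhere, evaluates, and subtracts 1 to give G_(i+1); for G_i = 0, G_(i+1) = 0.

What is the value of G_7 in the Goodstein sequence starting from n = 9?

1162263921

G_0 = 9. HB_2(9) = 2^(2 + 1) + 1. Bump = 82. G_1 = 81.
G_1 = 81. HB_3(81) = 3^(3 + 1). Bump = 1024. G_2 = 1023.
G_2 = 1023. HB_4(1023) = 3·4^4 + 3·4^3 + 3·4^2 + 3·4 + 3. Bump = 9843. G_3 = 9842.
G_3 = 9842. HB_5(9842) = 3·5^5 + 3·5^3 + 3·5^2 + 3·5 + 2. Bump = 140744. G_4 = 140743.
G_4 = 140743. HB_6(140743) = 3·6^6 + 3·6^3 + 3·6^2 + 3·6 + 1. Bump = 2471827. G_5 = 2471826.
G_5 = 2471826. HB_7(2471826) = 3·7^7 + 3·7^3 + 3·7^2 + 3·7. Bump = 50333400. G_6 = 50333399.
G_6 = 50333399. HB_8(50333399) = 3·8^8 + 3·8^3 + 3·8^2 + 2·8 + 7. Bump = 1162263922. G_7 = 1162263921.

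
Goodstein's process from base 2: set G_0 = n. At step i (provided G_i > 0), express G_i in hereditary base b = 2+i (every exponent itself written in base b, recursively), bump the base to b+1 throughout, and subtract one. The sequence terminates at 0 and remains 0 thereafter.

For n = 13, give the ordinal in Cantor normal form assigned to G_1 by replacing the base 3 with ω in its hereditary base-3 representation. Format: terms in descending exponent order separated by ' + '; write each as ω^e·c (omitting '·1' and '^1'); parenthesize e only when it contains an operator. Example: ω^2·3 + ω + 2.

ω^(ω + 1) + ω^ω

G_0 = 13. HB_2(13) = 2^(2 + 1) + 2^2 + 1. Bump = 109. G_1 = 108.
G_1 = 108. HB_3(108) = 3^(3 + 1) + 3^3. Bump = 1280. G_2 = 1279.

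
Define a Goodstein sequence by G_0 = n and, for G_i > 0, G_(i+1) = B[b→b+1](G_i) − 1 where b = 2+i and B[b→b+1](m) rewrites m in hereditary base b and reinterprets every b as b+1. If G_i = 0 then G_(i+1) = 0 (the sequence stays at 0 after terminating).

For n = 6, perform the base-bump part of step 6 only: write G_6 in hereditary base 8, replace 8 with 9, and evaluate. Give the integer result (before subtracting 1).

G_0=6  [base 2] 2^2 + 2  →[2↦3]→  3^3 + 3 = 30  −1 ⇒ G_1=29
G_1=29  [base 3] 3^3 + 2  →[3↦4]→  4^4 + 2 = 258  −1 ⇒ G_2=257
G_2=257  [base 4] 4^4 + 1  →[4↦5]→  5^5 + 1 = 3126  −1 ⇒ G_3=3125
G_3=3125  [base 5] 5^5  →[5↦6]→  6^6 = 46656  −1 ⇒ G_4=46655
G_4=46655  [base 6] 5·6^5 + 5·6^4 + 5·6^3 + 5·6^2 + 5·6 + 5  →[6↦7]→  5·7^5 + 5·7^4 + 5·7^3 + 5·7^2 + 5·7 + 5 = 98040  −1 ⇒ G_5=98039
G_5=98039  [base 7] 5·7^5 + 5·7^4 + 5·7^3 + 5·7^2 + 5·7 + 4  →[7↦8]→  5·8^5 + 5·8^4 + 5·8^3 + 5·8^2 + 5·8 + 4 = 187244  −1 ⇒ G_6=187243
G_6=187243  [base 8] 5·8^5 + 5·8^4 + 5·8^3 + 5·8^2 + 5·8 + 3  →[8↦9]→  5·9^5 + 5·9^4 + 5·9^3 + 5·9^2 + 5·9 + 3 = 332148  −1 ⇒ G_7=332147

332148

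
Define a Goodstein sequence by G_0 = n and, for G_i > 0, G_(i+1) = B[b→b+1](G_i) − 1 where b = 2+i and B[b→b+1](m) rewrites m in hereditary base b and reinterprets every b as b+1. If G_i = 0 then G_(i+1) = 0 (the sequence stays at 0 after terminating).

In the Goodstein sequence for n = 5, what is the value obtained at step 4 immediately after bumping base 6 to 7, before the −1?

1198

base 2: 5 = 2^2 + 1; at 3: 3^3 + 1 = 28; next = 27
base 3: 27 = 3^3; at 4: 4^4 = 256; next = 255
base 4: 255 = 3·4^3 + 3·4^2 + 3·4 + 3; at 5: 3·5^3 + 3·5^2 + 3·5 + 3 = 468; next = 467
base 5: 467 = 3·5^3 + 3·5^2 + 3·5 + 2; at 6: 3·6^3 + 3·6^2 + 3·6 + 2 = 776; next = 775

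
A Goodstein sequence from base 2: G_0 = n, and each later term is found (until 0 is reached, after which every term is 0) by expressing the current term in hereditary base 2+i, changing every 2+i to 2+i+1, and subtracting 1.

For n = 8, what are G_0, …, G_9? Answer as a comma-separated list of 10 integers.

i=0: 8 = 2^(2 + 1) (b=2); 2→3: 3^(3 + 1) = 81; 81−1 = 80
i=1: 80 = 2·3^3 + 2·3^2 + 2·3 + 2 (b=3); 3→4: 2·4^4 + 2·4^2 + 2·4 + 2 = 554; 554−1 = 553
i=2: 553 = 2·4^4 + 2·4^2 + 2·4 + 1 (b=4); 4→5: 2·5^5 + 2·5^2 + 2·5 + 1 = 6311; 6311−1 = 6310
i=3: 6310 = 2·5^5 + 2·5^2 + 2·5 (b=5); 5→6: 2·6^6 + 2·6^2 + 2·6 = 93396; 93396−1 = 93395
i=4: 93395 = 2·6^6 + 2·6^2 + 6 + 5 (b=6); 6→7: 2·7^7 + 2·7^2 + 7 + 5 = 1647196; 1647196−1 = 1647195
i=5: 1647195 = 2·7^7 + 2·7^2 + 7 + 4 (b=7); 7→8: 2·8^8 + 2·8^2 + 8 + 4 = 33554572; 33554572−1 = 33554571
i=6: 33554571 = 2·8^8 + 2·8^2 + 8 + 3 (b=8); 8→9: 2·9^9 + 2·9^2 + 9 + 3 = 774841152; 774841152−1 = 774841151
i=7: 774841151 = 2·9^9 + 2·9^2 + 9 + 2 (b=9); 9→10: 2·10^10 + 2·10^2 + 10 + 2 = 20000000212; 20000000212−1 = 20000000211
i=8: 20000000211 = 2·10^10 + 2·10^2 + 10 + 1 (b=10); 10→11: 2·11^11 + 2·11^2 + 11 + 1 = 570623341476; 570623341476−1 = 570623341475

8, 80, 553, 6310, 93395, 1647195, 33554571, 774841151, 20000000211, 570623341475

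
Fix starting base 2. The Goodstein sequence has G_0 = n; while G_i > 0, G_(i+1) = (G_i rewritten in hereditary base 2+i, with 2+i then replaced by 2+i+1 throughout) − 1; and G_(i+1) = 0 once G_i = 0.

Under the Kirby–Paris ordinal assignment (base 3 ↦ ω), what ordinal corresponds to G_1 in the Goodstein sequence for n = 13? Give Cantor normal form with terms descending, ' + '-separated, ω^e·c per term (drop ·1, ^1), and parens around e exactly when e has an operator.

i=0: 13 = 2^(2 + 1) + 2^2 + 1 (b=2); 2→3: 3^(3 + 1) + 3^3 + 1 = 109; 109−1 = 108
i=1: 108 = 3^(3 + 1) + 3^3 (b=3); 3→4: 4^(4 + 1) + 4^4 = 1280; 1280−1 = 1279

ω^(ω + 1) + ω^ω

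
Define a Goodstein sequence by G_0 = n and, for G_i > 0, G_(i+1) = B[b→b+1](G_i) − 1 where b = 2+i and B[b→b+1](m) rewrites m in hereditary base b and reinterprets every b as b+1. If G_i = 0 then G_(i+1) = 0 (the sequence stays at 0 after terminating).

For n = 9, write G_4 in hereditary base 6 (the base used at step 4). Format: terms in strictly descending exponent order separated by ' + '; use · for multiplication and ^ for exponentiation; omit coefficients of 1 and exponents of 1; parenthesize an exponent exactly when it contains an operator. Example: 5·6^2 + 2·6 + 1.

(0) 9|_2 = 2^(2 + 1) + 1 ↦ 3^(3 + 1) + 1|_3 = 82 ⇒ 81
(1) 81|_3 = 3^(3 + 1) ↦ 4^(4 + 1)|_4 = 1024 ⇒ 1023
(2) 1023|_4 = 3·4^4 + 3·4^3 + 3·4^2 + 3·4 + 3 ↦ 3·5^5 + 3·5^3 + 3·5^2 + 3·5 + 3|_5 = 9843 ⇒ 9842
(3) 9842|_5 = 3·5^5 + 3·5^3 + 3·5^2 + 3·5 + 2 ↦ 3·6^6 + 3·6^3 + 3·6^2 + 3·6 + 2|_6 = 140744 ⇒ 140743
(4) 140743|_6 = 3·6^6 + 3·6^3 + 3·6^2 + 3·6 + 1 ↦ 3·7^7 + 3·7^3 + 3·7^2 + 3·7 + 1|_7 = 2471827 ⇒ 2471826

3·6^6 + 3·6^3 + 3·6^2 + 3·6 + 1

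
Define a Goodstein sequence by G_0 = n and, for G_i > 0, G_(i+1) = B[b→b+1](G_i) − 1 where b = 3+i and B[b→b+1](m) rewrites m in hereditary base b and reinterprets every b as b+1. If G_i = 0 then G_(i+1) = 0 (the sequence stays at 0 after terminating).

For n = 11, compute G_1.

step 0: 11 = 3^2 + 2; sub 4 for 3: 4^2 + 2; = 18; G_1 = 18−1 = 17
step 1: 17 = 4^2 + 1; sub 5 for 4: 5^2 + 1; = 26; G_2 = 26−1 = 25

17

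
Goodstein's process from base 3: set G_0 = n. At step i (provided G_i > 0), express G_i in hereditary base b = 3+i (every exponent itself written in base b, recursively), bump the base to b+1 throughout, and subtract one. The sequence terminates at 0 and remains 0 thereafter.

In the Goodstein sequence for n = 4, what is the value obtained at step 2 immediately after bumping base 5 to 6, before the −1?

4

[0] 4 ≡ 3 + 1 (base 3). Lift 4: 5. −1: 4.
[1] 4 ≡ 4 (base 4). Lift 5: 5. −1: 4.
[2] 4 ≡ 4 (base 5). Lift 6: 4. −1: 3.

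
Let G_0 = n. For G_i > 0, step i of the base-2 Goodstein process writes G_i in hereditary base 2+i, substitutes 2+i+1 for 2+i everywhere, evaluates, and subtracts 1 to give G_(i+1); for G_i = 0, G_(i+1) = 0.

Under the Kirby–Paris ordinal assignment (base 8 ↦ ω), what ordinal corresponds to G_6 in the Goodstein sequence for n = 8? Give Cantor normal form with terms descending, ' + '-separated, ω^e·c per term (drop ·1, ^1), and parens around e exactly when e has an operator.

ω^ω·2 + ω^2·2 + ω + 3

base 2: 8 = 2^(2 + 1); at 3: 3^(3 + 1) = 81; next = 80
base 3: 80 = 2·3^3 + 2·3^2 + 2·3 + 2; at 4: 2·4^4 + 2·4^2 + 2·4 + 2 = 554; next = 553
base 4: 553 = 2·4^4 + 2·4^2 + 2·4 + 1; at 5: 2·5^5 + 2·5^2 + 2·5 + 1 = 6311; next = 6310
base 5: 6310 = 2·5^5 + 2·5^2 + 2·5; at 6: 2·6^6 + 2·6^2 + 2·6 = 93396; next = 93395
base 6: 93395 = 2·6^6 + 2·6^2 + 6 + 5; at 7: 2·7^7 + 2·7^2 + 7 + 5 = 1647196; next = 1647195
base 7: 1647195 = 2·7^7 + 2·7^2 + 7 + 4; at 8: 2·8^8 + 2·8^2 + 8 + 4 = 33554572; next = 33554571
base 8: 33554571 = 2·8^8 + 2·8^2 + 8 + 3; at 9: 2·9^9 + 2·9^2 + 9 + 3 = 774841152; next = 774841151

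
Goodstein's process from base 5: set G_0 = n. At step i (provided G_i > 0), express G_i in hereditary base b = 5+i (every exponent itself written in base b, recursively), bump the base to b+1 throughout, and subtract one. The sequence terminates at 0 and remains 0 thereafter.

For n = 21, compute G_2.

27

21 —HB5→ 4·5 + 1 —bump→ 4·6 + 1 = 25 —(−1)→ 24
24 —HB6→ 4·6 —bump→ 4·7 = 28 —(−1)→ 27
27 —HB7→ 3·7 + 6 —bump→ 3·8 + 6 = 30 —(−1)→ 29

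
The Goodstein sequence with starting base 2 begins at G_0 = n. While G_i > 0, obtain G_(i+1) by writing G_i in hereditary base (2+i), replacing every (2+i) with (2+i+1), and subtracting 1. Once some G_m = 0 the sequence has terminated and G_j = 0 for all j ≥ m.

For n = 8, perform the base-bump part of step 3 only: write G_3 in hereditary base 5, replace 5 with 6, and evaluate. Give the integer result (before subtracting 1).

93396

step 0: 8 = 2^(2 + 1); sub 3 for 2: 3^(3 + 1); = 81; G_1 = 81−1 = 80
step 1: 80 = 2·3^3 + 2·3^2 + 2·3 + 2; sub 4 for 3: 2·4^4 + 2·4^2 + 2·4 + 2; = 554; G_2 = 554−1 = 553
step 2: 553 = 2·4^4 + 2·4^2 + 2·4 + 1; sub 5 for 4: 2·5^5 + 2·5^2 + 2·5 + 1; = 6311; G_3 = 6311−1 = 6310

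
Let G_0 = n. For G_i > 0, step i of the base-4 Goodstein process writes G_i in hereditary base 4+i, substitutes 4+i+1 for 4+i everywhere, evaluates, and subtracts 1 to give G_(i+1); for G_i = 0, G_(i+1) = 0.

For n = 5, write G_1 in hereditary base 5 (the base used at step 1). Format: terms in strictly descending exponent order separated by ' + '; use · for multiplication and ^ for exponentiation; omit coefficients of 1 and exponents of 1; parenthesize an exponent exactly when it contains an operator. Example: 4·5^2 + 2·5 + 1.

5

G_0 = 5. HB_4(5) = 4 + 1. Bump = 6. G_1 = 5.
G_1 = 5. HB_5(5) = 5. Bump = 6. G_2 = 5.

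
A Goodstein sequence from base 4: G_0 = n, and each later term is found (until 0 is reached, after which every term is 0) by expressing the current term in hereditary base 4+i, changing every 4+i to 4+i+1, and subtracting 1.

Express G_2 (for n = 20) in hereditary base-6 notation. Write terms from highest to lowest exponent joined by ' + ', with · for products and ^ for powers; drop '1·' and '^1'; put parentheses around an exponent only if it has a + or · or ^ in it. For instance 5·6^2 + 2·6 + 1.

6^2 + 3

20 —HB4→ 4^2 + 4 —bump→ 5^2 + 5 = 30 —(−1)→ 29
29 —HB5→ 5^2 + 4 —bump→ 6^2 + 4 = 40 —(−1)→ 39
39 —HB6→ 6^2 + 3 —bump→ 7^2 + 3 = 52 —(−1)→ 51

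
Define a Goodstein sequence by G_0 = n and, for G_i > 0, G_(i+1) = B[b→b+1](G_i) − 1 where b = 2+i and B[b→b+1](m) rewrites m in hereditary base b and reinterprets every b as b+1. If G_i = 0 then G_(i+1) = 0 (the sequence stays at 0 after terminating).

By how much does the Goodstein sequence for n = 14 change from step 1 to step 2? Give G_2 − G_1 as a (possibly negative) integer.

1171

G_0=14  [base 2] 2^(2 + 1) + 2^2 + 2  →[2↦3]→  3^(3 + 1) + 3^3 + 3 = 111  −1 ⇒ G_1=110
G_1=110  [base 3] 3^(3 + 1) + 3^3 + 2  →[3↦4]→  4^(4 + 1) + 4^4 + 2 = 1282  −1 ⇒ G_2=1281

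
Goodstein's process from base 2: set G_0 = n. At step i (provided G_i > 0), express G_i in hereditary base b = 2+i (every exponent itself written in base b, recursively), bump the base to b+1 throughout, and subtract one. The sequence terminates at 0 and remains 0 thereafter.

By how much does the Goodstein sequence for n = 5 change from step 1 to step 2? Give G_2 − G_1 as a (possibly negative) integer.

228

i=0: 5 = 2^2 + 1 (b=2); 2→3: 3^3 + 1 = 28; 28−1 = 27
i=1: 27 = 3^3 (b=3); 3→4: 4^4 = 256; 256−1 = 255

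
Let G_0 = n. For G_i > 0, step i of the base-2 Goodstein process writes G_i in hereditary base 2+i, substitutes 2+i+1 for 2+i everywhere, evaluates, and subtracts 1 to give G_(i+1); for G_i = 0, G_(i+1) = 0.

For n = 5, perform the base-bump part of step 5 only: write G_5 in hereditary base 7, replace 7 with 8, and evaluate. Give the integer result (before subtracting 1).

i=0: 5 = 2^2 + 1 (b=2); 2→3: 3^3 + 1 = 28; 28−1 = 27
i=1: 27 = 3^3 (b=3); 3→4: 4^4 = 256; 256−1 = 255
i=2: 255 = 3·4^3 + 3·4^2 + 3·4 + 3 (b=4); 4→5: 3·5^3 + 3·5^2 + 3·5 + 3 = 468; 468−1 = 467
i=3: 467 = 3·5^3 + 3·5^2 + 3·5 + 2 (b=5); 5→6: 3·6^3 + 3·6^2 + 3·6 + 2 = 776; 776−1 = 775
i=4: 775 = 3·6^3 + 3·6^2 + 3·6 + 1 (b=6); 6→7: 3·7^3 + 3·7^2 + 3·7 + 1 = 1198; 1198−1 = 1197

1752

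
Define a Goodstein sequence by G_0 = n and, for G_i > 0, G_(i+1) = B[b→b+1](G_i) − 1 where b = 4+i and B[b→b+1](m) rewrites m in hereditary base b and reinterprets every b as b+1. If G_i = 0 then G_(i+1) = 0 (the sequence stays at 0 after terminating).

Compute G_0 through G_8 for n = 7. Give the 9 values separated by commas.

7, 7, 7, 7, 7, 6, 5, 4, 3

step 0: 7 = 4 + 3; sub 5 for 4: 5 + 3; = 8; G_1 = 8−1 = 7
step 1: 7 = 5 + 2; sub 6 for 5: 6 + 2; = 8; G_2 = 8−1 = 7
step 2: 7 = 6 + 1; sub 7 for 6: 7 + 1; = 8; G_3 = 8−1 = 7
step 3: 7 = 7; sub 8 for 7: 8; = 8; G_4 = 8−1 = 7
step 4: 7 = 7; sub 9 for 8: 7; = 7; G_5 = 7−1 = 6
step 5: 6 = 6; sub 10 for 9: 6; = 6; G_6 = 6−1 = 5
step 6: 5 = 5; sub 11 for 10: 5; = 5; G_7 = 5−1 = 4
step 7: 4 = 4; sub 12 for 11: 4; = 4; G_8 = 4−1 = 3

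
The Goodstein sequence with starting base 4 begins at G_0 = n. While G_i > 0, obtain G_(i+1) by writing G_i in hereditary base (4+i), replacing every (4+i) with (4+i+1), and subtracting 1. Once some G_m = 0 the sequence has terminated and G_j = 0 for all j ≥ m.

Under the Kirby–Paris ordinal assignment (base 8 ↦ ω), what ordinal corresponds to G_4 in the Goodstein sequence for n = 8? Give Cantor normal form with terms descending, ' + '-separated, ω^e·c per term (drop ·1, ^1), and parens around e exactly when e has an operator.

ω + 1

G_0=8  [base 4] 2·4  →[4↦5]→  2·5 = 10  −1 ⇒ G_1=9
G_1=9  [base 5] 5 + 4  →[5↦6]→  6 + 4 = 10  −1 ⇒ G_2=9
G_2=9  [base 6] 6 + 3  →[6↦7]→  7 + 3 = 10  −1 ⇒ G_3=9
G_3=9  [base 7] 7 + 2  →[7↦8]→  8 + 2 = 10  −1 ⇒ G_4=9
G_4=9  [base 8] 8 + 1  →[8↦9]→  9 + 1 = 10  −1 ⇒ G_5=9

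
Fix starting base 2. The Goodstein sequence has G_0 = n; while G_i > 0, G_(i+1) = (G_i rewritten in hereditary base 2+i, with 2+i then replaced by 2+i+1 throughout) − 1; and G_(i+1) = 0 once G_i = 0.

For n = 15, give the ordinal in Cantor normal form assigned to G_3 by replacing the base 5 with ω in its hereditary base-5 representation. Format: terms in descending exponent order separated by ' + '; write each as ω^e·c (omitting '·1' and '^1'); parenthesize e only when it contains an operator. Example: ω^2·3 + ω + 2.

ω^(ω + 1) + ω^ω + 2

G_0 = 15. HB_2(15) = 2^(2 + 1) + 2^2 + 2 + 1. Bump = 112. G_1 = 111.
G_1 = 111. HB_3(111) = 3^(3 + 1) + 3^3 + 3. Bump = 1284. G_2 = 1283.
G_2 = 1283. HB_4(1283) = 4^(4 + 1) + 4^4 + 3. Bump = 18753. G_3 = 18752.
G_3 = 18752. HB_5(18752) = 5^(5 + 1) + 5^5 + 2. Bump = 326594. G_4 = 326593.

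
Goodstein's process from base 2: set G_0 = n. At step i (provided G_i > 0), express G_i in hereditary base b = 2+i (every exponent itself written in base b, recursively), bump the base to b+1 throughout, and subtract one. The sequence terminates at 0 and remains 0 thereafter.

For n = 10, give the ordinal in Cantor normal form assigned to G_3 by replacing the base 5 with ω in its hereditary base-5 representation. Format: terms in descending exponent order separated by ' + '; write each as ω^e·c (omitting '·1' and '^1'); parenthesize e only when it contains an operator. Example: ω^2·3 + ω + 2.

ω^(ω + 1)

base 2: 10 = 2^(2 + 1) + 2; at 3: 3^(3 + 1) + 3 = 84; next = 83
base 3: 83 = 3^(3 + 1) + 2; at 4: 4^(4 + 1) + 2 = 1026; next = 1025
base 4: 1025 = 4^(4 + 1) + 1; at 5: 5^(5 + 1) + 1 = 15626; next = 15625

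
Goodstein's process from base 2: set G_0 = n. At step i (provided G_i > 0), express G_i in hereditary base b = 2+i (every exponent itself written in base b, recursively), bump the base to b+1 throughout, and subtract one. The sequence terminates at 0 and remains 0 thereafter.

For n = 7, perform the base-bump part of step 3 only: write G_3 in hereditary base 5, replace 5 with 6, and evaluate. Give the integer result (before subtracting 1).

46658

G_0=7  [base 2] 2^2 + 2 + 1  →[2↦3]→  3^3 + 3 + 1 = 31  −1 ⇒ G_1=30
G_1=30  [base 3] 3^3 + 3  →[3↦4]→  4^4 + 4 = 260  −1 ⇒ G_2=259
G_2=259  [base 4] 4^4 + 3  →[4↦5]→  5^5 + 3 = 3128  −1 ⇒ G_3=3127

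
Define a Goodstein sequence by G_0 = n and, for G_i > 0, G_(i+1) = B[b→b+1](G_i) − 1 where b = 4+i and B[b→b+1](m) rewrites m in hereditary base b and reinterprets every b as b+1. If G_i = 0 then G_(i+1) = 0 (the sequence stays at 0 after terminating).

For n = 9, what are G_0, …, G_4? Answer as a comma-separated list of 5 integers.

[0] 9 ≡ 2·4 + 1 (base 4). Lift 5: 11. −1: 10.
[1] 10 ≡ 2·5 (base 5). Lift 6: 12. −1: 11.
[2] 11 ≡ 6 + 5 (base 6). Lift 7: 12. −1: 11.
[3] 11 ≡ 7 + 4 (base 7). Lift 8: 12. −1: 11.

9, 10, 11, 11, 11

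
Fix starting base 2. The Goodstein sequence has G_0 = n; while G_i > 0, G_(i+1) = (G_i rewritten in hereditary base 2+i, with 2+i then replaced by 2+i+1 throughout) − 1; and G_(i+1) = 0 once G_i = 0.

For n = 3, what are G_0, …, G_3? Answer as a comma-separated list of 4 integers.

G_0=3  [base 2] 2 + 1  →[2↦3]→  3 + 1 = 4  −1 ⇒ G_1=3
G_1=3  [base 3] 3  →[3↦4]→  4 = 4  −1 ⇒ G_2=3
G_2=3  [base 4] 3  →[4↦5]→  3 = 3  −1 ⇒ G_3=2

3, 3, 3, 2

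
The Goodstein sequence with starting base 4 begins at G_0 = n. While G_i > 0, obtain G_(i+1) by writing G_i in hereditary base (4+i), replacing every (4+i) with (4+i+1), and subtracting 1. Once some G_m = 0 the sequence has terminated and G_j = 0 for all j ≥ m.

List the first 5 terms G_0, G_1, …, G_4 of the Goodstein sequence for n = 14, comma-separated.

14, 16, 18, 20, 21

i=0: 14 = 3·4 + 2 (b=4); 4→5: 3·5 + 2 = 17; 17−1 = 16
i=1: 16 = 3·5 + 1 (b=5); 5→6: 3·6 + 1 = 19; 19−1 = 18
i=2: 18 = 3·6 (b=6); 6→7: 3·7 = 21; 21−1 = 20
i=3: 20 = 2·7 + 6 (b=7); 7→8: 2·8 + 6 = 22; 22−1 = 21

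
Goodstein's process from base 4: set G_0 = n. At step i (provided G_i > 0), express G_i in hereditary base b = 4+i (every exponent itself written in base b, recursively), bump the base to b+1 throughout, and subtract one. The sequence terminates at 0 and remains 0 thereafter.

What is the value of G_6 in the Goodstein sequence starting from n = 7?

i=0: 7 = 4 + 3 (b=4); 4→5: 5 + 3 = 8; 8−1 = 7
i=1: 7 = 5 + 2 (b=5); 5→6: 6 + 2 = 8; 8−1 = 7
i=2: 7 = 6 + 1 (b=6); 6→7: 7 + 1 = 8; 8−1 = 7
i=3: 7 = 7 (b=7); 7→8: 8 = 8; 8−1 = 7
i=4: 7 = 7 (b=8); 8→9: 7 = 7; 7−1 = 6
i=5: 6 = 6 (b=9); 9→10: 6 = 6; 6−1 = 5

5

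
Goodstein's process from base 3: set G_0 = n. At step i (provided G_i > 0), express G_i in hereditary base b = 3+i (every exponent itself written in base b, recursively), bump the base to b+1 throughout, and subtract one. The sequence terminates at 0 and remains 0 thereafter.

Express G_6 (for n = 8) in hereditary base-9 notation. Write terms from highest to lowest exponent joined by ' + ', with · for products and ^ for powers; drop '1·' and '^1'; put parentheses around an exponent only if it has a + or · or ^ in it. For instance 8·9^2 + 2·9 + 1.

9 + 2

G_0=8  [base 3] 2·3 + 2  →[3↦4]→  2·4 + 2 = 10  −1 ⇒ G_1=9
G_1=9  [base 4] 2·4 + 1  →[4↦5]→  2·5 + 1 = 11  −1 ⇒ G_2=10
G_2=10  [base 5] 2·5  →[5↦6]→  2·6 = 12  −1 ⇒ G_3=11
G_3=11  [base 6] 6 + 5  →[6↦7]→  7 + 5 = 12  −1 ⇒ G_4=11
G_4=11  [base 7] 7 + 4  →[7↦8]→  8 + 4 = 12  −1 ⇒ G_5=11
G_5=11  [base 8] 8 + 3  →[8↦9]→  9 + 3 = 12  −1 ⇒ G_6=11
G_6=11  [base 9] 9 + 2  →[9↦10]→  10 + 2 = 12  −1 ⇒ G_7=11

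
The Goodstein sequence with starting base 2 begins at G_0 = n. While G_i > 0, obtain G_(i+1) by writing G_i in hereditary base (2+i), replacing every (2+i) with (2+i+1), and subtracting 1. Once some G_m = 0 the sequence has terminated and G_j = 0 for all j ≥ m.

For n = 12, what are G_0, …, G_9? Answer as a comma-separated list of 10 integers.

12, 107, 1065, 15685, 280019, 5764910, 134217867, 3486784574, 100000000211, 3138428376974

[0] 12 ≡ 2^(2 + 1) + 2^2 (base 2). Lift 3: 108. −1: 107.
[1] 107 ≡ 3^(3 + 1) + 2·3^2 + 2·3 + 2 (base 3). Lift 4: 1066. −1: 1065.
[2] 1065 ≡ 4^(4 + 1) + 2·4^2 + 2·4 + 1 (base 4). Lift 5: 15686. −1: 15685.
[3] 15685 ≡ 5^(5 + 1) + 2·5^2 + 2·5 (base 5). Lift 6: 280020. −1: 280019.
[4] 280019 ≡ 6^(6 + 1) + 2·6^2 + 6 + 5 (base 6). Lift 7: 5764911. −1: 5764910.
[5] 5764910 ≡ 7^(7 + 1) + 2·7^2 + 7 + 4 (base 7). Lift 8: 134217868. −1: 134217867.
[6] 134217867 ≡ 8^(8 + 1) + 2·8^2 + 8 + 3 (base 8). Lift 9: 3486784575. −1: 3486784574.
[7] 3486784574 ≡ 9^(9 + 1) + 2·9^2 + 9 + 2 (base 9). Lift 10: 100000000212. −1: 100000000211.
[8] 100000000211 ≡ 10^(10 + 1) + 2·10^2 + 10 + 1 (base 10). Lift 11: 3138428376975. −1: 3138428376974.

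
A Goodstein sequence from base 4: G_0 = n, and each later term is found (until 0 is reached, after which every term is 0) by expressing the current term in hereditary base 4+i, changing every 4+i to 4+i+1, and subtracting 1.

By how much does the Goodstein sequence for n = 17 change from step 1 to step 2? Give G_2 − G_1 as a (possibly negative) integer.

10

17 —HB4→ 4^2 + 1 —bump→ 5^2 + 1 = 26 —(−1)→ 25
25 —HB5→ 5^2 —bump→ 6^2 = 36 —(−1)→ 35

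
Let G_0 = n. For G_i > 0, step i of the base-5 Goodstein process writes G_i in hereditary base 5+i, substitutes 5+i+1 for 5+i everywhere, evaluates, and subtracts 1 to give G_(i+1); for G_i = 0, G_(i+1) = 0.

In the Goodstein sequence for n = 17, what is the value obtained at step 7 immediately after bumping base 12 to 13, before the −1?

29

i=0: 17 = 3·5 + 2 (b=5); 5→6: 3·6 + 2 = 20; 20−1 = 19
i=1: 19 = 3·6 + 1 (b=6); 6→7: 3·7 + 1 = 22; 22−1 = 21
i=2: 21 = 3·7 (b=7); 7→8: 3·8 = 24; 24−1 = 23
i=3: 23 = 2·8 + 7 (b=8); 8→9: 2·9 + 7 = 25; 25−1 = 24
i=4: 24 = 2·9 + 6 (b=9); 9→10: 2·10 + 6 = 26; 26−1 = 25
i=5: 25 = 2·10 + 5 (b=10); 10→11: 2·11 + 5 = 27; 27−1 = 26
i=6: 26 = 2·11 + 4 (b=11); 11→12: 2·12 + 4 = 28; 28−1 = 27
i=7: 27 = 2·12 + 3 (b=12); 12→13: 2·13 + 3 = 29; 29−1 = 28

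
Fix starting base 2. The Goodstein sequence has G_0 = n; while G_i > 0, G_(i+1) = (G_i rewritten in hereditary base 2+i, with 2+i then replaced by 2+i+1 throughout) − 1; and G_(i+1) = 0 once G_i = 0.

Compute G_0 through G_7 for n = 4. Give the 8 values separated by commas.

4, 26, 41, 60, 83, 109, 139, 173

(0) 4|_2 = 2^2 ↦ 3^3|_3 = 27 ⇒ 26
(1) 26|_3 = 2·3^2 + 2·3 + 2 ↦ 2·4^2 + 2·4 + 2|_4 = 42 ⇒ 41
(2) 41|_4 = 2·4^2 + 2·4 + 1 ↦ 2·5^2 + 2·5 + 1|_5 = 61 ⇒ 60
(3) 60|_5 = 2·5^2 + 2·5 ↦ 2·6^2 + 2·6|_6 = 84 ⇒ 83
(4) 83|_6 = 2·6^2 + 6 + 5 ↦ 2·7^2 + 7 + 5|_7 = 110 ⇒ 109
(5) 109|_7 = 2·7^2 + 7 + 4 ↦ 2·8^2 + 8 + 4|_8 = 140 ⇒ 139
(6) 139|_8 = 2·8^2 + 8 + 3 ↦ 2·9^2 + 9 + 3|_9 = 174 ⇒ 173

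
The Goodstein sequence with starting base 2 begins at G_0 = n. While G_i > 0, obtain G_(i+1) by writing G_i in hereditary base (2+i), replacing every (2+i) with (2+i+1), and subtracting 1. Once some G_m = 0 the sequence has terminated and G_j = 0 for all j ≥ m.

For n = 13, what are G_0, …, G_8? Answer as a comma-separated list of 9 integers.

13, 108, 1279, 16092, 280711, 5765998, 134219479, 3486786855, 100000003325

step 0: 13 = 2^(2 + 1) + 2^2 + 1; sub 3 for 2: 3^(3 + 1) + 3^3 + 1; = 109; G_1 = 109−1 = 108
step 1: 108 = 3^(3 + 1) + 3^3; sub 4 for 3: 4^(4 + 1) + 4^4; = 1280; G_2 = 1280−1 = 1279
step 2: 1279 = 4^(4 + 1) + 3·4^3 + 3·4^2 + 3·4 + 3; sub 5 for 4: 5^(5 + 1) + 3·5^3 + 3·5^2 + 3·5 + 3; = 16093; G_3 = 16093−1 = 16092
step 3: 16092 = 5^(5 + 1) + 3·5^3 + 3·5^2 + 3·5 + 2; sub 6 for 5: 6^(6 + 1) + 3·6^3 + 3·6^2 + 3·6 + 2; = 280712; G_4 = 280712−1 = 280711
step 4: 280711 = 6^(6 + 1) + 3·6^3 + 3·6^2 + 3·6 + 1; sub 7 for 6: 7^(7 + 1) + 3·7^3 + 3·7^2 + 3·7 + 1; = 5765999; G_5 = 5765999−1 = 5765998
step 5: 5765998 = 7^(7 + 1) + 3·7^3 + 3·7^2 + 3·7; sub 8 for 7: 8^(8 + 1) + 3·8^3 + 3·8^2 + 3·8; = 134219480; G_6 = 134219480−1 = 134219479
step 6: 134219479 = 8^(8 + 1) + 3·8^3 + 3·8^2 + 2·8 + 7; sub 9 for 8: 9^(9 + 1) + 3·9^3 + 3·9^2 + 2·9 + 7; = 3486786856; G_7 = 3486786856−1 = 3486786855
step 7: 3486786855 = 9^(9 + 1) + 3·9^3 + 3·9^2 + 2·9 + 6; sub 10 for 9: 10^(10 + 1) + 3·10^3 + 3·10^2 + 2·10 + 6; = 100000003326; G_8 = 100000003326−1 = 100000003325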